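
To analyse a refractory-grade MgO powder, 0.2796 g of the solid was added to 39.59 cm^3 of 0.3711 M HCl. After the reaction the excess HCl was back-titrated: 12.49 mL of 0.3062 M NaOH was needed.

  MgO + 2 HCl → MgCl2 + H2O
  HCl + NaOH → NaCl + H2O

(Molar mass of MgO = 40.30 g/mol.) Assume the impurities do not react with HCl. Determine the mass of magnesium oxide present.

0.2190 g

n(HCl) added = 0.03959 × 0.3711 = 0.01469 mol
n(NaOH) used in back-titration = 0.01249 × 0.3062 = 3.824 × 10^-3 mol
n(HCl) left over = 3.824 × 10^-3 mol (1:1 ratio)
n(HCl) consumed by analyte = 0.01469 − 3.824 × 10^-3 = 0.01087 mol
From the 1:2 ratio, n(MgO) = 1/2 × 0.01087 = 5.434 × 10^-3 mol
mass of MgO = 5.434 × 10^-3 × 40.30 = 0.2190 g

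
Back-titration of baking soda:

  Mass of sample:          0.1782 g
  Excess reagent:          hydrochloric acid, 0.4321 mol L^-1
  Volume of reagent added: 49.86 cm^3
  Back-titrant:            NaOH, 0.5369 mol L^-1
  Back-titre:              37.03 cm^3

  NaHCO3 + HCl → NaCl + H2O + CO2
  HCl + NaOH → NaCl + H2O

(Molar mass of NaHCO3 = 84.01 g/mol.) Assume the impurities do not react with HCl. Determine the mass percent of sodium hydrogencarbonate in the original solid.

78.40 %

n(HCl) added = 0.04986 × 0.4321 = 0.02154 mol
n(NaOH) used in back-titration = 0.03703 × 0.5369 = 0.01988 mol
n(HCl) left over = 0.01988 mol (1:1 ratio)
n(HCl) consumed by analyte = 0.02154 − 0.01988 = 1.663 × 10^-3 mol
n(NaHCO3) = 1.663 × 10^-3 mol (1:1 ratio)
mass of NaHCO3 = 1.663 × 10^-3 × 84.01 = 0.1397 g
% NaHCO3 = 0.1397 / 0.1782 × 100 = 78.40 %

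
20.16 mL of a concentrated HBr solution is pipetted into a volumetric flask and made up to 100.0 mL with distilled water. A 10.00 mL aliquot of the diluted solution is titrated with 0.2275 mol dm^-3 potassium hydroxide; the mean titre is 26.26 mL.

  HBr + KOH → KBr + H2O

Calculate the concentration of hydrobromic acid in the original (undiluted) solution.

n(KOH) = 0.02626 × 0.2275 = 5.974 × 10^-3 mol
n(HBr) in the aliquot = 5.974 × 10^-3 mol (1:1 ratio)
[HBr]_dilute = 5.974 × 10^-3 / 0.01000 = 0.5974 mol/L
Dilution factor = 100.0 / 20.16 = 4.960
[HBr]_stock = 0.5974 × 4.960 = 2.963 mol/L

2.963 mol/L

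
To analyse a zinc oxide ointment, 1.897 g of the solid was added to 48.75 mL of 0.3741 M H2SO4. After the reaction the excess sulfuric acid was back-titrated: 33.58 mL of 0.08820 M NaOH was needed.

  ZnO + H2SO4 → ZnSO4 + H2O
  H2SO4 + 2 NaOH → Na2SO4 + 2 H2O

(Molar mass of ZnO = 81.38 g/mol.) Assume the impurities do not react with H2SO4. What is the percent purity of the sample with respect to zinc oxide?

n(H2SO4) added = 0.04875 × 0.3741 = 0.01824 mol
n(NaOH) used in back-titration = 0.03358 × 0.08820 = 2.962 × 10^-3 mol
From the 1:2 ratio, n(H2SO4) left over = 1/2 × 2.962 × 10^-3 = 1.481 × 10^-3 mol
n(H2SO4) consumed by analyte = 0.01824 − 1.481 × 10^-3 = 0.01676 mol
n(ZnO) = 0.01676 mol (1:1 ratio)
mass of ZnO = 0.01676 × 81.38 = 1.364 g
% ZnO = 1.364 / 1.897 × 100 = 71.88 %

71.88 %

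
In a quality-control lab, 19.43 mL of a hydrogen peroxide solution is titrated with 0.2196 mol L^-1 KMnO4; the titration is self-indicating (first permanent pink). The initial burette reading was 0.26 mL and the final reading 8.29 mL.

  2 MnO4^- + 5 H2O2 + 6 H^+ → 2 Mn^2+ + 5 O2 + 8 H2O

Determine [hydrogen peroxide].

n(KMnO4) = 0.008030 L × 0.2196 mol/L = 1.763 × 10^-3 mol
From the 5:2 mole ratio, n(H2O2) = 5/2 × 1.763 × 10^-3 = 4.408 × 10^-3 mol
[H2O2] = 4.408 × 10^-3 mol / 0.01943 L = 0.2269 mol/L

0.2269 mol/L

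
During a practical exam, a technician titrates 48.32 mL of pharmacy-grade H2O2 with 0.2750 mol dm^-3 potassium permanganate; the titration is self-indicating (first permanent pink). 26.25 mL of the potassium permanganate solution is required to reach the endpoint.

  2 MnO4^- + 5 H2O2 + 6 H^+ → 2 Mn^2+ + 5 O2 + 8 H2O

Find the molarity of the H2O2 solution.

n(KMnO4) = 0.02625 L × 0.2750 mol/L = 7.219 × 10^-3 mol
From the 5:2 mole ratio, n(H2O2) = 5/2 × 7.219 × 10^-3 = 0.01805 mol
[H2O2] = 0.01805 mol / 0.04832 L = 0.3735 mol/L

0.3735 mol/L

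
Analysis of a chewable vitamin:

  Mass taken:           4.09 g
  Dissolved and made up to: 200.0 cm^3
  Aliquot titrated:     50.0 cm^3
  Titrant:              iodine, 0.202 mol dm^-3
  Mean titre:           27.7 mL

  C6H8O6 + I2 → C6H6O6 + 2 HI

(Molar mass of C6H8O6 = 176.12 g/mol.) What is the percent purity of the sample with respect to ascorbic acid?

96.4 %

n(I2) per titration = 0.0277 × 0.202 = 5.60 × 10^-3 mol
n(C6H8O6) in each aliquot = 5.60 × 10^-3 mol (1:1 ratio)
n(C6H8O6) in the whole flask = 5.60 × 10^-3 × 200.0/50.0 = 0.0224 mol
mass of C6H8O6 = 0.0224 × 176.12 = 3.94 g
% C6H8O6 = 3.94 / 4.09 × 100 = 96.4 %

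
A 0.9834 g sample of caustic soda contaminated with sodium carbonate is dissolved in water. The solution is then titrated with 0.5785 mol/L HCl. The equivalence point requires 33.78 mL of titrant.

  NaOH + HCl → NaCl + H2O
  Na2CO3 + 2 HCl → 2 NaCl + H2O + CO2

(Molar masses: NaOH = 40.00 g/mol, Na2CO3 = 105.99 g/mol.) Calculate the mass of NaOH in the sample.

0.1607 g

n(HCl) = 0.03378 × 0.5785 = 0.01954 mol
Let x = n(NaOH), y = n(Na2CO3).
Titrant: 1x + 2y = 0.01954;  mass: 40.00x + 105.99y = 0.9834
Solving, x = 4.018 × 10^-3 mol, y = 7.762 × 10^-3 mol
mass of NaOH = 4.018 × 10^-3 × 40.00 = 0.1607 g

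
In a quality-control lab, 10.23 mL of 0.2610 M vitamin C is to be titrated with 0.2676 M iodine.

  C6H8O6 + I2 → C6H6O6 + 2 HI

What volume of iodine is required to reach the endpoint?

9.978 mL

n(C6H8O6) = 0.01023 L × 0.2610 mol/L = 2.670 × 10^-3 mol
n(I2) = 2.670 × 10^-3 mol (1:1 stoichiometry)
V(I2) = 2.670 × 10^-3 mol / 0.2676 mol/L = 0.009978 L = 9.978 mL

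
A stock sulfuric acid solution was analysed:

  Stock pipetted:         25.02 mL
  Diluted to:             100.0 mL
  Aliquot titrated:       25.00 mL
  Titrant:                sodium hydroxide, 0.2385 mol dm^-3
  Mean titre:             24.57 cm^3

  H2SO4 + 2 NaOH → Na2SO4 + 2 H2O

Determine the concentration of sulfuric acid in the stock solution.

0.4684 mol/L

n(NaOH) = 0.02457 × 0.2385 = 5.860 × 10^-3 mol
From the 1:2 ratio, n(H2SO4) in the aliquot = 1/2 × 5.860 × 10^-3 = 2.930 × 10^-3 mol
[H2SO4]_dilute = 2.930 × 10^-3 / 0.02500 = 0.1172 mol/L
Dilution factor = 100.0 / 25.02 = 3.997
[H2SO4]_stock = 0.1172 × 3.997 = 0.4684 mol/L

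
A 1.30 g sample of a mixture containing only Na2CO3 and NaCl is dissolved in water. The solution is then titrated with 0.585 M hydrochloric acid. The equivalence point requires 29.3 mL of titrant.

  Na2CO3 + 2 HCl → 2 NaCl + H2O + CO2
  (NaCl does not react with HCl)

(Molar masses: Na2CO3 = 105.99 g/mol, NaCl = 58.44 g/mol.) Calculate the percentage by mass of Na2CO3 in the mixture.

69.9 %

n(HCl) = 0.0293 × 0.585 = 0.0171 mol
Let x = n(Na2CO3), y = n(NaCl).
Titrant: 2x = 0.0171;  mass: 105.99x + 58.44y = 1.30
Solving, x = 8.57 × 10^-3 mol, y = 6.70 × 10^-3 mol
mass of Na2CO3 = 8.57 × 10^-3 × 105.99 = 0.908 g
% Na2CO3 = 0.908 / 1.30 × 100 = 69.9 %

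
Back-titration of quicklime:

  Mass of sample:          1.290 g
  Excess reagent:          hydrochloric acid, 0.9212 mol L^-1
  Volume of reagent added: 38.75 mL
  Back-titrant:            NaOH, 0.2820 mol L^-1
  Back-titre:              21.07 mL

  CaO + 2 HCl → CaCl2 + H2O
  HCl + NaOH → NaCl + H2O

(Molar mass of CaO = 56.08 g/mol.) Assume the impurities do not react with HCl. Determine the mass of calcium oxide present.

n(HCl) added = 0.03875 × 0.9212 = 0.03570 mol
n(NaOH) used in back-titration = 0.02107 × 0.2820 = 5.942 × 10^-3 mol
n(HCl) left over = 5.942 × 10^-3 mol (1:1 ratio)
n(HCl) consumed by analyte = 0.03570 − 5.942 × 10^-3 = 0.02975 mol
From the 1:2 ratio, n(CaO) = 1/2 × 0.02975 = 0.01488 mol
mass of CaO = 0.01488 × 56.08 = 0.8343 g

0.8343 g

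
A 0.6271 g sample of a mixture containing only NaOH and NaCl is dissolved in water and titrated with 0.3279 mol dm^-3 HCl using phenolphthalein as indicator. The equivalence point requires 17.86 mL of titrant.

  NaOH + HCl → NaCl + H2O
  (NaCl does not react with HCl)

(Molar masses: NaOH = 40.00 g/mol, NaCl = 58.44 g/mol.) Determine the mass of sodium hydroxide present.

n(HCl) = 0.01786 × 0.3279 = 5.856 × 10^-3 mol
Let x = n(NaOH), y = n(NaCl).
Titrant: 1x = 5.856 × 10^-3;  mass: 40.00x + 58.44y = 0.6271
Solving, x = 5.856 × 10^-3 mol, y = 6.722 × 10^-3 mol
mass of NaOH = 5.856 × 10^-3 × 40.00 = 0.2343 g

0.2343 g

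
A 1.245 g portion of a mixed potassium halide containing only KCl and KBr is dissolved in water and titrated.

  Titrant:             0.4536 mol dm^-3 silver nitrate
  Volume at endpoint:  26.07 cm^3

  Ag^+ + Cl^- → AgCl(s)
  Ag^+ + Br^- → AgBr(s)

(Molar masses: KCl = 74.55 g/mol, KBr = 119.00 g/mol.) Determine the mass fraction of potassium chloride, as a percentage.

21.85 %

n(AgNO3) = 0.02607 × 0.4536 = 0.01183 mol
Let x = n(KCl), y = n(KBr).
Titrant: 1x + 1y = 0.01183;  mass: 74.55x + 119.00y = 1.245
Solving, x = 3.649 × 10^-3 mol, y = 8.176 × 10^-3 mol
mass of KCl = 3.649 × 10^-3 × 74.55 = 0.2721 g
% KCl = 0.2721 / 1.245 × 100 = 21.85 %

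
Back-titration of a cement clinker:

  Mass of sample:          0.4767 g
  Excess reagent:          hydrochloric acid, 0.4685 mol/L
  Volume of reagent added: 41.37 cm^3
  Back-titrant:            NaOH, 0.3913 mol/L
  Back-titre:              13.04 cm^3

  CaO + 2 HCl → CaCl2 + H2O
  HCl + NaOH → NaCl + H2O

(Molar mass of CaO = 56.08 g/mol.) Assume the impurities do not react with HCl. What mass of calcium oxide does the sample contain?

n(HCl) added = 0.04137 × 0.4685 = 0.01938 mol
n(NaOH) used in back-titration = 0.01304 × 0.3913 = 5.103 × 10^-3 mol
n(HCl) left over = 5.103 × 10^-3 mol (1:1 ratio)
n(HCl) consumed by analyte = 0.01938 − 5.103 × 10^-3 = 0.01428 mol
From the 1:2 ratio, n(CaO) = 1/2 × 0.01428 = 7.140 × 10^-3 mol
mass of CaO = 7.140 × 10^-3 × 56.08 = 0.4004 g

0.4004 g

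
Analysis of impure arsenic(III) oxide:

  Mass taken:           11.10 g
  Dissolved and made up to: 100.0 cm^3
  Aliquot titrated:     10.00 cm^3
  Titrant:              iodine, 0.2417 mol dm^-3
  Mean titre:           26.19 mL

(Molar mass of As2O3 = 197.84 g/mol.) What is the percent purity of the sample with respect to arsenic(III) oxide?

56.41 %

As2O3 + 2 I2 + 2 H2O → As2O5 + 4 HI
n(I2) per titration = 0.02619 × 0.2417 = 6.330 × 10^-3 mol
From the 1:2 ratio, n(As2O3) in each aliquot = 1/2 × 6.330 × 10^-3 = 3.165 × 10^-3 mol
n(As2O3) in the whole flask = 3.165 × 10^-3 × 100.0/10.00 = 0.03165 mol
mass of As2O3 = 0.03165 × 197.84 = 6.262 g
% As2O3 = 6.262 / 11.10 × 100 = 56.41 %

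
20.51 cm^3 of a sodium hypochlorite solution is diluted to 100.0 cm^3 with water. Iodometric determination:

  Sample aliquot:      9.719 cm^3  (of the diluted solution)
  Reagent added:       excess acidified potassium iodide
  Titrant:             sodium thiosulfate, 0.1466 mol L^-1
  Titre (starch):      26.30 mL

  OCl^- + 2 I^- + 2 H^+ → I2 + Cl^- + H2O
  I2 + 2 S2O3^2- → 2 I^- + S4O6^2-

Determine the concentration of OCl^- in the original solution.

0.9671 mol/L

n(S2O3^2-) = 0.02630 × 0.1466 = 3.856 × 10^-3 mol
n(I2) = n(S2O3^2-)/2 = 1.928 × 10^-3 mol
n(OCl^-) in the aliquot = 1.928 × 10^-3 mol (1:1 ratio)
[OCl^-]_dilute = 1.928 × 10^-3 / 0.009719 = 0.1984 mol/L
[OCl^-]_original = 0.1984 × 100.0/20.51 = 0.9671 mol/L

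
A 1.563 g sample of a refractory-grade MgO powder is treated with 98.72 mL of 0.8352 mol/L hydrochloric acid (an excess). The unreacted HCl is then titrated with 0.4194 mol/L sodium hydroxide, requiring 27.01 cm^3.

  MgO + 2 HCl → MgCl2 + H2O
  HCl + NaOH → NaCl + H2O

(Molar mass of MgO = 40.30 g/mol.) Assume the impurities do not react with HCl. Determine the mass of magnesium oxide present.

n(HCl) added = 0.09872 × 0.8352 = 0.08245 mol
n(NaOH) used in back-titration = 0.02701 × 0.4194 = 0.01133 mol
n(HCl) left over = 0.01133 mol (1:1 ratio)
n(HCl) consumed by analyte = 0.08245 − 0.01133 = 0.07112 mol
From the 1:2 ratio, n(MgO) = 1/2 × 0.07112 = 0.03556 mol
mass of MgO = 0.03556 × 40.30 = 1.433 g

1.433 g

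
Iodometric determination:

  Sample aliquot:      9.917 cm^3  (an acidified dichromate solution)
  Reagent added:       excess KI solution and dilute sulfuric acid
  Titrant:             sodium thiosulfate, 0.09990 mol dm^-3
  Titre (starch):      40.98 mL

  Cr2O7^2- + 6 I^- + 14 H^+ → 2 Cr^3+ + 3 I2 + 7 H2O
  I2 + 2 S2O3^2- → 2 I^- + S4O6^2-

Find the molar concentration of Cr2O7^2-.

n(S2O3^2-) = 0.04098 × 0.09990 = 4.094 × 10^-3 mol
n(I2) = n(S2O3^2-)/2 = 2.047 × 10^-3 mol
From the 1:3 ratio, n(Cr2O7^2-) in the aliquot = 1/3 × 2.047 × 10^-3 = 6.823 × 10^-4 mol
[Cr2O7^2-] = 6.823 × 10^-4 / 0.009917 = 0.06880 mol/L

0.06880 mol/L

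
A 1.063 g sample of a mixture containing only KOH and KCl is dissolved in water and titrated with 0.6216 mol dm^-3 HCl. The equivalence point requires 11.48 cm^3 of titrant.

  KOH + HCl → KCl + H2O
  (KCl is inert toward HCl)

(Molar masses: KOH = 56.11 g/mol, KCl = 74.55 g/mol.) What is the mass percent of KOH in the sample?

n(HCl) = 0.01148 × 0.6216 = 7.136 × 10^-3 mol
Let x = n(KOH), y = n(KCl).
Titrant: 1x = 7.136 × 10^-3;  mass: 56.11x + 74.55y = 1.063
Solving, x = 7.136 × 10^-3 mol, y = 8.888 × 10^-3 mol
mass of KOH = 7.136 × 10^-3 × 56.11 = 0.4004 g
% KOH = 0.4004 / 1.063 × 100 = 37.67 %

37.67 %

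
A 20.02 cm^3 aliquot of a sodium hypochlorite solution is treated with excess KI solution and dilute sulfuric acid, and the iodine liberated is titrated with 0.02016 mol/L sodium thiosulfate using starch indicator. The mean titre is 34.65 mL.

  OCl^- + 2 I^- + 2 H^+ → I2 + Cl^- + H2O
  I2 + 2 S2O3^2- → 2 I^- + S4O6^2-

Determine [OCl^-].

n(S2O3^2-) = 0.03465 × 0.02016 = 6.985 × 10^-4 mol
n(I2) = n(S2O3^2-)/2 = 3.493 × 10^-4 mol
n(OCl^-) in the aliquot = 3.493 × 10^-4 mol (1:1 ratio)
[OCl^-] = 3.493 × 10^-4 / 0.02002 = 0.01745 mol/L

0.01745 mol/L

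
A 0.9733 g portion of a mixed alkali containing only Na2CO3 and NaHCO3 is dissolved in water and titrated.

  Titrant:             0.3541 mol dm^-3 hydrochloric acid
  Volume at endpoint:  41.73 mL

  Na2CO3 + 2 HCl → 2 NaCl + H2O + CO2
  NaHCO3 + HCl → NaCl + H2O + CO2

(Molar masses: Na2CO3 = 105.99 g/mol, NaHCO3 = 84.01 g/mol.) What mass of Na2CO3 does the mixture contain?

n(HCl) = 0.04173 × 0.3541 = 0.01478 mol
Let x = n(Na2CO3), y = n(NaHCO3).
Titrant: 2x + 1y = 0.01478;  mass: 105.99x + 84.01y = 0.9733
Solving, x = 4.322 × 10^-3 mol, y = 6.133 × 10^-3 mol
mass of Na2CO3 = 4.322 × 10^-3 × 105.99 = 0.4581 g

0.4581 g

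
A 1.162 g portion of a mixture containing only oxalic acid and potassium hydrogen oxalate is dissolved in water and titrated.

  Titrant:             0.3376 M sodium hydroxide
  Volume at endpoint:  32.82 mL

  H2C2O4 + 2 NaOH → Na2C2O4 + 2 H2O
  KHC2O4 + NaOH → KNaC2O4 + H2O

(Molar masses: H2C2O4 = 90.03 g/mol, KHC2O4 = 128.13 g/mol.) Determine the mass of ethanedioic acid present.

0.1396 g

n(NaOH) = 0.03282 × 0.3376 = 0.01108 mol
Let x = n(H2C2O4), y = n(KHC2O4).
Titrant: 2x + 1y = 0.01108;  mass: 90.03x + 128.13y = 1.162
Solving, x = 1.550 × 10^-3 mol, y = 7.980 × 10^-3 mol
mass of H2C2O4 = 1.550 × 10^-3 × 90.03 = 0.1396 g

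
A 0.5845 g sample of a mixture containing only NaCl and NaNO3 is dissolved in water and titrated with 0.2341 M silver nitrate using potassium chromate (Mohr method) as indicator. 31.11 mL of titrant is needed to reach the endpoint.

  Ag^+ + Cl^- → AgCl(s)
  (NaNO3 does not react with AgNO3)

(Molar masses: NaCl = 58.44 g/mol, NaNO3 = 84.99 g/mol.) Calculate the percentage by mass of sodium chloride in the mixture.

72.82 %

n(AgNO3) = 0.03111 × 0.2341 = 7.283 × 10^-3 mol
Let x = n(NaCl), y = n(NaNO3).
Titrant: 1x = 7.283 × 10^-3;  mass: 58.44x + 84.99y = 0.5845
Solving, x = 7.283 × 10^-3 mol, y = 1.870 × 10^-3 mol
mass of NaCl = 7.283 × 10^-3 × 58.44 = 0.4256 g
% NaCl = 0.4256 / 0.5845 × 100 = 72.82 %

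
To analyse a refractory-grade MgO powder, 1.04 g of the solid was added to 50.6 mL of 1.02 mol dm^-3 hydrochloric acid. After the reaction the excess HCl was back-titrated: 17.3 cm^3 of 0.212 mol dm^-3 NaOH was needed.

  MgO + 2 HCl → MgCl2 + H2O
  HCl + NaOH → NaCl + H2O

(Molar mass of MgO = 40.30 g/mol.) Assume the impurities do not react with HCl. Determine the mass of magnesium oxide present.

0.966 g

n(HCl) added = 0.0506 × 1.02 = 0.0516 mol
n(NaOH) used in back-titration = 0.0173 × 0.212 = 3.67 × 10^-3 mol
n(HCl) left over = 3.67 × 10^-3 mol (1:1 ratio)
n(HCl) consumed by analyte = 0.0516 − 3.67 × 10^-3 = 0.0479 mol
From the 1:2 ratio, n(MgO) = 1/2 × 0.0479 = 0.0240 mol
mass of MgO = 0.0240 × 40.30 = 0.966 g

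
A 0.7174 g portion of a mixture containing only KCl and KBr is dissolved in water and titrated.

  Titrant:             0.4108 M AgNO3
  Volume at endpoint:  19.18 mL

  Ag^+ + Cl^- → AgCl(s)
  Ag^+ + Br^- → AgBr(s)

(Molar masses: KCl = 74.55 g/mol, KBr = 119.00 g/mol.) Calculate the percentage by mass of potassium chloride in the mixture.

n(AgNO3) = 0.01918 × 0.4108 = 7.879 × 10^-3 mol
Let x = n(KCl), y = n(KBr).
Titrant: 1x + 1y = 7.879 × 10^-3;  mass: 74.55x + 119.00y = 0.7174
Solving, x = 4.954 × 10^-3 mol, y = 2.925 × 10^-3 mol
mass of KCl = 4.954 × 10^-3 × 74.55 = 0.3693 g
% KCl = 0.3693 / 0.7174 × 100 = 51.48 %

51.48 %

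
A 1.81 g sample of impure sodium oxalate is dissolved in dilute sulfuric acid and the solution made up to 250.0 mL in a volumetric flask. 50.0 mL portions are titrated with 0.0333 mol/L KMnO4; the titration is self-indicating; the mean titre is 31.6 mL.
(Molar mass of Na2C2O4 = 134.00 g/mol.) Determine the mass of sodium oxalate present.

1.76 g

2 MnO4^- + 5 C2O4^2- + 16 H^+ → 2 Mn^2+ + 10 CO2 + 8 H2O
n(KMnO4) per titration = 0.0316 × 0.0333 = 1.05 × 10^-3 mol
From the 5:2 ratio, n(Na2C2O4) in each aliquot = 5/2 × 1.05 × 10^-3 = 2.63 × 10^-3 mol
n(Na2C2O4) in the whole flask = 2.63 × 10^-3 × 250.0/50.0 = 0.0132 mol
mass of Na2C2O4 = 0.0132 × 134.00 = 1.76 g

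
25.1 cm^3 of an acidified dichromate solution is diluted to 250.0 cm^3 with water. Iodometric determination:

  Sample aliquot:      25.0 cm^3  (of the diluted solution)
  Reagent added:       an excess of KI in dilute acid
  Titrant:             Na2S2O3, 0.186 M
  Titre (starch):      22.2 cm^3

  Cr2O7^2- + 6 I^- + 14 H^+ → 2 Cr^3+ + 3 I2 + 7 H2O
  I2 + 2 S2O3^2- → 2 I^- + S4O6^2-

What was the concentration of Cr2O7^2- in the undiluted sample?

n(S2O3^2-) = 0.0222 × 0.186 = 4.13 × 10^-3 mol
n(I2) = n(S2O3^2-)/2 = 2.06 × 10^-3 mol
From the 1:3 ratio, n(Cr2O7^2-) in the aliquot = 1/3 × 2.06 × 10^-3 = 6.88 × 10^-4 mol
[Cr2O7^2-]_dilute = 6.88 × 10^-4 / 0.0250 = 0.0275 mol/L
[Cr2O7^2-]_original = 0.0275 × 250.0/25.1 = 0.274 mol/L

0.274 M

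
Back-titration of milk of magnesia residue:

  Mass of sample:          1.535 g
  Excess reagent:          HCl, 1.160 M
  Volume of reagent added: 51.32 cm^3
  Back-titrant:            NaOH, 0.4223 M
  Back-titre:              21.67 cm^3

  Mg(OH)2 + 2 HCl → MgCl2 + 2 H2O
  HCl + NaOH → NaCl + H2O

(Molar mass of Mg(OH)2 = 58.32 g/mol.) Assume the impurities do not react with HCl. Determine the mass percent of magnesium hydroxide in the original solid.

95.71 %

n(HCl) added = 0.05132 × 1.160 = 0.05953 mol
n(NaOH) used in back-titration = 0.02167 × 0.4223 = 9.151 × 10^-3 mol
n(HCl) left over = 9.151 × 10^-3 mol (1:1 ratio)
n(HCl) consumed by analyte = 0.05953 − 9.151 × 10^-3 = 0.05038 mol
From the 1:2 ratio, n(Mg(OH)2) = 1/2 × 0.05038 = 0.02519 mol
mass of Mg(OH)2 = 0.02519 × 58.32 = 1.469 g
% Mg(OH)2 = 1.469 / 1.535 × 100 = 95.71 %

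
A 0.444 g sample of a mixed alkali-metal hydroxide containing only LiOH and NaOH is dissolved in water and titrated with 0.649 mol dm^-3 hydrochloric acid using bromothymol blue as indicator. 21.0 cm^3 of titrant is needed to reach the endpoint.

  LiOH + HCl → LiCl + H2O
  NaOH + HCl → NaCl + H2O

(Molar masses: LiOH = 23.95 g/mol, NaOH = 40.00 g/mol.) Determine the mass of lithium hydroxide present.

0.151 g

n(HCl) = 0.0210 × 0.649 = 0.0136 mol
Let x = n(LiOH), y = n(NaOH).
Titrant: 1x + 1y = 0.0136;  mass: 23.95x + 40.00y = 0.444
Solving, x = 6.30 × 10^-3 mol, y = 7.33 × 10^-3 mol
mass of LiOH = 6.30 × 10^-3 × 23.95 = 0.151 g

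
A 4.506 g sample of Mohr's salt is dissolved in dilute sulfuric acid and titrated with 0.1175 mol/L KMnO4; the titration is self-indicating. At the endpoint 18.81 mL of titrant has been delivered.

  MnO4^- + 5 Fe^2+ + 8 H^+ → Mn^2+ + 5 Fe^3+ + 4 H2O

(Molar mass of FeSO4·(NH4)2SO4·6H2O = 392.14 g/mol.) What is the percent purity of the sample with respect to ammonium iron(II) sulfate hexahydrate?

n(KMnO4) = 0.01881 L × 0.1175 mol/L = 2.210 × 10^-3 mol
From the 5:1 ratio, n(FeSO4·(NH4)2SO4·6H2O) = 5/1 × 2.210 × 10^-3 = 0.01105 mol
mass of FeSO4·(NH4)2SO4·6H2O = 0.01105 × 392.14 g/mol = 4.333 g
% FeSO4·(NH4)2SO4·6H2O = 4.333 / 4.506 × 100 = 96.17 %

96.17 %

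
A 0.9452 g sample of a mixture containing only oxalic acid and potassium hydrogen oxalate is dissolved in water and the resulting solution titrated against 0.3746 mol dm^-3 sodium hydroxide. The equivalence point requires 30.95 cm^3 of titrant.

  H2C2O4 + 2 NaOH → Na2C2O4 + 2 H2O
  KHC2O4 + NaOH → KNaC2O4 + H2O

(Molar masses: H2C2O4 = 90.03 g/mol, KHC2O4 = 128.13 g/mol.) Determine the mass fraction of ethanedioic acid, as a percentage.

n(NaOH) = 0.03095 × 0.3746 = 0.01159 mol
Let x = n(H2C2O4), y = n(KHC2O4).
Titrant: 2x + 1y = 0.01159;  mass: 90.03x + 128.13y = 0.9452
Solving, x = 3.250 × 10^-3 mol, y = 5.093 × 10^-3 mol
mass of H2C2O4 = 3.250 × 10^-3 × 90.03 = 0.2926 g
% H2C2O4 = 0.2926 / 0.9452 × 100 = 30.96 %

30.96 %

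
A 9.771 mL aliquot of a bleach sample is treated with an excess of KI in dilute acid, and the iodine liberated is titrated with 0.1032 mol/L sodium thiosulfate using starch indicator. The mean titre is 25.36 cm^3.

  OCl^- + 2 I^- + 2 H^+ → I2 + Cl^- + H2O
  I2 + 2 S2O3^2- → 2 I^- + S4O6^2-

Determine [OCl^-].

0.1339 mol/L

n(S2O3^2-) = 0.02536 × 0.1032 = 2.617 × 10^-3 mol
n(I2) = n(S2O3^2-)/2 = 1.309 × 10^-3 mol
n(OCl^-) in the aliquot = 1.309 × 10^-3 mol (1:1 ratio)
[OCl^-] = 1.309 × 10^-3 / 0.009771 = 0.1339 mol/L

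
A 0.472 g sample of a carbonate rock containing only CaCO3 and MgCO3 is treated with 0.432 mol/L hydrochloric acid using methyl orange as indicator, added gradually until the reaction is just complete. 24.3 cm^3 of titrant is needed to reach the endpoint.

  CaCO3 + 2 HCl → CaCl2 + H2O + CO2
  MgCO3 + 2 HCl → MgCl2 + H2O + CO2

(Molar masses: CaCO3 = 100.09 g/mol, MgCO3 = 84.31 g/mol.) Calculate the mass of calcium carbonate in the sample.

n(HCl) = 0.0243 × 0.432 = 0.0105 mol
Let x = n(CaCO3), y = n(MgCO3).
Titrant: 2x + 2y = 0.0105;  mass: 100.09x + 84.31y = 0.472
Solving, x = 1.87 × 10^-3 mol, y = 3.38 × 10^-3 mol
mass of CaCO3 = 1.87 × 10^-3 × 100.09 = 0.187 g

0.187 g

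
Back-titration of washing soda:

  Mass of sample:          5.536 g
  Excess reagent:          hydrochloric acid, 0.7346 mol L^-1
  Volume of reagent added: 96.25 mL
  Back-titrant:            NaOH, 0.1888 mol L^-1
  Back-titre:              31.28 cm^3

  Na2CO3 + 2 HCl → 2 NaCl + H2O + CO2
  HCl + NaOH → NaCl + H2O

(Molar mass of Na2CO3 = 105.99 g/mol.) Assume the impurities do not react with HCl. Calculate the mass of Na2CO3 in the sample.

3.434 g

n(HCl) added = 0.09625 × 0.7346 = 0.07071 mol
n(NaOH) used in back-titration = 0.03128 × 0.1888 = 5.906 × 10^-3 mol
n(HCl) left over = 5.906 × 10^-3 mol (1:1 ratio)
n(HCl) consumed by analyte = 0.07071 − 5.906 × 10^-3 = 0.06480 mol
From the 1:2 ratio, n(Na2CO3) = 1/2 × 0.06480 = 0.03240 mol
mass of Na2CO3 = 0.03240 × 105.99 = 3.434 g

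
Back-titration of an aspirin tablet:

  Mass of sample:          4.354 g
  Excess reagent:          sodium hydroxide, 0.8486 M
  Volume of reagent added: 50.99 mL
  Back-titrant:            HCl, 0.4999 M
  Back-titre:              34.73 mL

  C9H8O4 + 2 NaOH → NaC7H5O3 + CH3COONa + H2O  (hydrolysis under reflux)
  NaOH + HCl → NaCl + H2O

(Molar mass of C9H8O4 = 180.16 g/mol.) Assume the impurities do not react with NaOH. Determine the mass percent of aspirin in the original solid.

53.60 %

n(NaOH) added = 0.05099 × 0.8486 = 0.04327 mol
n(HCl) used in back-titration = 0.03473 × 0.4999 = 0.01736 mol
n(NaOH) left over = 0.01736 mol (1:1 ratio)
n(NaOH) consumed by analyte = 0.04327 − 0.01736 = 0.02591 mol
From the 1:2 ratio, n(C9H8O4) = 1/2 × 0.02591 = 0.01295 mol
mass of C9H8O4 = 0.01295 × 180.16 = 2.334 g
% C9H8O4 = 2.334 / 4.354 × 100 = 53.60 %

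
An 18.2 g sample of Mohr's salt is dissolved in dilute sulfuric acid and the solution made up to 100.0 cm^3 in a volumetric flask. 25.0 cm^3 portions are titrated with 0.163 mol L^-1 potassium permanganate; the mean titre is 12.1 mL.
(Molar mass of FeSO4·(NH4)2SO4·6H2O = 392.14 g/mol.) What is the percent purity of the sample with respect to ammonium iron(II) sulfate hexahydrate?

MnO4^- + 5 Fe^2+ + 8 H^+ → Mn^2+ + 5 Fe^3+ + 4 H2O
n(KMnO4) per titration = 0.0121 × 0.163 = 1.97 × 10^-3 mol
From the 5:1 ratio, n(FeSO4·(NH4)2SO4·6H2O) in each aliquot = 5/1 × 1.97 × 10^-3 = 9.86 × 10^-3 mol
n(FeSO4·(NH4)2SO4·6H2O) in the whole flask = 9.86 × 10^-3 × 100.0/25.0 = 0.0394 mol
mass of FeSO4·(NH4)2SO4·6H2O = 0.0394 × 392.14 = 15.5 g
% FeSO4·(NH4)2SO4·6H2O = 15.5 / 18.2 × 100 = 85.0 %

85.0 %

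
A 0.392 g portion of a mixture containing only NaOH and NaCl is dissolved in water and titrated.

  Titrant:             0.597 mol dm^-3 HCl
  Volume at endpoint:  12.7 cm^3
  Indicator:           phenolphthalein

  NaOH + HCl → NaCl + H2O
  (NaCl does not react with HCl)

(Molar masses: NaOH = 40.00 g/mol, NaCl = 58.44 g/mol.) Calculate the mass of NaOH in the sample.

0.303 g

n(HCl) = 0.0127 × 0.597 = 7.58 × 10^-3 mol
Let x = n(NaOH), y = n(NaCl).
Titrant: 1x = 7.58 × 10^-3;  mass: 40.00x + 58.44y = 0.392
Solving, x = 7.58 × 10^-3 mol, y = 1.52 × 10^-3 mol
mass of NaOH = 7.58 × 10^-3 × 40.00 = 0.303 g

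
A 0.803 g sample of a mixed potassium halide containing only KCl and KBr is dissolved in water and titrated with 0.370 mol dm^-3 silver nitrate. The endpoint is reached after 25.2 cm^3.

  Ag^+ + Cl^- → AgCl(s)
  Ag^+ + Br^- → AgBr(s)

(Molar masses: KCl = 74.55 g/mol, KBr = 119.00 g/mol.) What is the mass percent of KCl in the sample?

n(AgNO3) = 0.0252 × 0.370 = 9.32 × 10^-3 mol
Let x = n(KCl), y = n(KBr).
Titrant: 1x + 1y = 9.32 × 10^-3;  mass: 74.55x + 119.00y = 0.803
Solving, x = 6.90 × 10^-3 mol, y = 2.43 × 10^-3 mol
mass of KCl = 6.90 × 10^-3 × 74.55 = 0.514 g
% KCl = 0.514 / 0.803 × 100 = 64.0 %

64.0 %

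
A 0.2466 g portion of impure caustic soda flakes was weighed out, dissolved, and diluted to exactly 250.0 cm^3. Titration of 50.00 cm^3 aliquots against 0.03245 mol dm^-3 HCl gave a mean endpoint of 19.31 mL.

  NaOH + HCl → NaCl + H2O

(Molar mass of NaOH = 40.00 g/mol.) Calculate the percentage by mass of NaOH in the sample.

50.82 %

n(HCl) per titration = 0.01931 × 0.03245 = 6.266 × 10^-4 mol
n(NaOH) in each aliquot = 6.266 × 10^-4 mol (1:1 ratio)
n(NaOH) in the whole flask = 6.266 × 10^-4 × 250.0/50.00 = 3.133 × 10^-3 mol
mass of NaOH = 3.133 × 10^-3 × 40.00 = 0.1253 g
% NaOH = 0.1253 / 0.2466 × 100 = 50.82 %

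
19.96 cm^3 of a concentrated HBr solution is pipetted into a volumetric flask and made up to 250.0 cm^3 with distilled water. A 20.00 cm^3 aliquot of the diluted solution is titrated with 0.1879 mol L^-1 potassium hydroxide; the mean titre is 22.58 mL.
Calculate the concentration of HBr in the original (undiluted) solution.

HBr + KOH → KBr + H2O
n(KOH) = 0.02258 × 0.1879 = 4.243 × 10^-3 mol
n(HBr) in the aliquot = 4.243 × 10^-3 mol (1:1 ratio)
[HBr]_dilute = 4.243 × 10^-3 / 0.02000 = 0.2121 mol/L
Dilution factor = 250.0 / 19.96 = 12.53
[HBr]_stock = 0.2121 × 12.53 = 2.657 mol/L

2.657 mol/L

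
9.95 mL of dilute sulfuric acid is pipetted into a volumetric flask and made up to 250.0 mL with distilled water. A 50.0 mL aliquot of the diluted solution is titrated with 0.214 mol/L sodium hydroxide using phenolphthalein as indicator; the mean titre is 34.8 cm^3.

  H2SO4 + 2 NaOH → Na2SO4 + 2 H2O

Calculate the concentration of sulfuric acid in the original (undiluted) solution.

n(NaOH) = 0.0348 × 0.214 = 7.45 × 10^-3 mol
From the 1:2 ratio, n(H2SO4) in the aliquot = 1/2 × 7.45 × 10^-3 = 3.72 × 10^-3 mol
[H2SO4]_dilute = 3.72 × 10^-3 / 0.0500 = 0.0745 mol/L
Dilution factor = 250.0 / 9.95 = 25.13
[H2SO4]_stock = 0.0745 × 25.13 = 1.87 mol/L

1.87 mol/L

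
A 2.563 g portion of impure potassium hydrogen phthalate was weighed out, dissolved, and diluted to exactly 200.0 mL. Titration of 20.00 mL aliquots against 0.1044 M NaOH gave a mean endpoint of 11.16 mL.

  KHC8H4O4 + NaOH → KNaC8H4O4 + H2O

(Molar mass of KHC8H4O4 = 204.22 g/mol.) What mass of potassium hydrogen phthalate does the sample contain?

2.379 g

n(NaOH) per titration = 0.01116 × 0.1044 = 1.165 × 10^-3 mol
n(KHC8H4O4) in each aliquot = 1.165 × 10^-3 mol (1:1 ratio)
n(KHC8H4O4) in the whole flask = 1.165 × 10^-3 × 200.0/20.00 = 0.01165 mol
mass of KHC8H4O4 = 0.01165 × 204.22 = 2.379 g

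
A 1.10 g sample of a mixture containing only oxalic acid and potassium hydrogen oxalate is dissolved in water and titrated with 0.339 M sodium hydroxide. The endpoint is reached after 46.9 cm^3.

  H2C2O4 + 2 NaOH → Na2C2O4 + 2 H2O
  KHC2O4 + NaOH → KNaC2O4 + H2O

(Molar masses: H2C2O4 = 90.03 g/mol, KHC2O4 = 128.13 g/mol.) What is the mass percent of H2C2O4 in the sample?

n(NaOH) = 0.0469 × 0.339 = 0.0159 mol
Let x = n(H2C2O4), y = n(KHC2O4).
Titrant: 2x + 1y = 0.0159;  mass: 90.03x + 128.13y = 1.10
Solving, x = 5.64 × 10^-3 mol, y = 4.62 × 10^-3 mol
mass of H2C2O4 = 5.64 × 10^-3 × 90.03 = 0.508 g
% H2C2O4 = 0.508 / 1.10 × 100 = 46.1 %

46.1 %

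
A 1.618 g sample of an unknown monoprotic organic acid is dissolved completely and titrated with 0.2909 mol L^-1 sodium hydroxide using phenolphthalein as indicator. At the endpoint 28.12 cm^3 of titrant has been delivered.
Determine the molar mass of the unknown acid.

n(NaOH) = 0.02812 L × 0.2909 mol/L = 8.180 × 10^-3 mol
n(HA) = 8.180 × 10^-3 mol (1:1 ratio)
M = m / n = 1.618 g / 8.180 × 10^-3 mol = 197.8 g/mol

197.8 g/mol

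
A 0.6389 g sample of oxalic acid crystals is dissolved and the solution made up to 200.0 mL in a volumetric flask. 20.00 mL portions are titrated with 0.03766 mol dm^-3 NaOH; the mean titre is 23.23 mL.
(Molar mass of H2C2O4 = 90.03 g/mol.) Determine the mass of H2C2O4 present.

H2C2O4 + 2 NaOH → Na2C2O4 + 2 H2O
n(NaOH) per titration = 0.02323 × 0.03766 = 8.748 × 10^-4 mol
From the 1:2 ratio, n(H2C2O4) in each aliquot = 1/2 × 8.748 × 10^-4 = 4.374 × 10^-4 mol
n(H2C2O4) in the whole flask = 4.374 × 10^-4 × 200.0/20.00 = 4.374 × 10^-3 mol
mass of H2C2O4 = 4.374 × 10^-3 × 90.03 = 0.3938 g

0.3938 g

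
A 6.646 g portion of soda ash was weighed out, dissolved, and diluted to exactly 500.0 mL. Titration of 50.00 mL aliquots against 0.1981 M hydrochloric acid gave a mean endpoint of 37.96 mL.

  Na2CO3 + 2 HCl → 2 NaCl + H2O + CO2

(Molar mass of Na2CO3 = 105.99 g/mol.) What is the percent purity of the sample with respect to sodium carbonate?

59.96 %

n(HCl) per titration = 0.03796 × 0.1981 = 7.520 × 10^-3 mol
From the 1:2 ratio, n(Na2CO3) in each aliquot = 1/2 × 7.520 × 10^-3 = 3.760 × 10^-3 mol
n(Na2CO3) in the whole flask = 3.760 × 10^-3 × 500.0/50.00 = 0.03760 mol
mass of Na2CO3 = 0.03760 × 105.99 = 3.985 g
% Na2CO3 = 3.985 / 6.646 × 100 = 59.96 %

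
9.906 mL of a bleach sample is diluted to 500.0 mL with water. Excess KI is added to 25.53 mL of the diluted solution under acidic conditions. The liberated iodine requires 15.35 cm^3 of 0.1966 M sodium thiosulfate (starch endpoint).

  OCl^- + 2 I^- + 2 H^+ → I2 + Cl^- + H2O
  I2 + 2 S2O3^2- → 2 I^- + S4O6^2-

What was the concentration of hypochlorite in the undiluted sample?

n(S2O3^2-) = 0.01535 × 0.1966 = 3.018 × 10^-3 mol
n(I2) = n(S2O3^2-)/2 = 1.509 × 10^-3 mol
n(OCl^-) in the aliquot = 1.509 × 10^-3 mol (1:1 ratio)
[OCl^-]_dilute = 1.509 × 10^-3 / 0.02553 = 0.05910 mol/L
[OCl^-]_original = 0.05910 × 500.0/9.906 = 2.983 mol/L

2.983 M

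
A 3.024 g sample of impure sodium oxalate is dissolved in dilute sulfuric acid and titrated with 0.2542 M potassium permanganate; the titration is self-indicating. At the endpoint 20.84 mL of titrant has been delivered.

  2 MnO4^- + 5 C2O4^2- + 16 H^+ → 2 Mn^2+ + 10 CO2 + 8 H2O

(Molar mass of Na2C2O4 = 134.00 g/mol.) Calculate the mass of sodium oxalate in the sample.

1.775 g

n(KMnO4) = 0.02084 L × 0.2542 mol/L = 5.298 × 10^-3 mol
From the 5:2 ratio, n(Na2C2O4) = 5/2 × 5.298 × 10^-3 = 0.01324 mol
mass of Na2C2O4 = 0.01324 × 134.00 g/mol = 1.775 g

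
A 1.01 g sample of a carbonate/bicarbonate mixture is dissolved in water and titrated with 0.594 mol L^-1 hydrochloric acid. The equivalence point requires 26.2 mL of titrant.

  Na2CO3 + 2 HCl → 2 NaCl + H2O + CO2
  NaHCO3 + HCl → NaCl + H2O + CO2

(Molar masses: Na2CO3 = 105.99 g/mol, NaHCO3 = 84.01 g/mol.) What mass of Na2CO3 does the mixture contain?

n(HCl) = 0.0262 × 0.594 = 0.0156 mol
Let x = n(Na2CO3), y = n(NaHCO3).
Titrant: 2x + 1y = 0.0156;  mass: 105.99x + 84.01y = 1.01
Solving, x = 4.79 × 10^-3 mol, y = 5.97 × 10^-3 mol
mass of Na2CO3 = 4.79 × 10^-3 × 105.99 = 0.508 g

0.508 g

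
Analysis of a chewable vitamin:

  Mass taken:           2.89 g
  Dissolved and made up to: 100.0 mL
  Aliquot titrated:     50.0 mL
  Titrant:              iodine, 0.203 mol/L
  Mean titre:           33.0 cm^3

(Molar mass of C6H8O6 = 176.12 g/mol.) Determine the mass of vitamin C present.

C6H8O6 + I2 → C6H6O6 + 2 HI
n(I2) per titration = 0.0330 × 0.203 = 6.70 × 10^-3 mol
n(C6H8O6) in each aliquot = 6.70 × 10^-3 mol (1:1 ratio)
n(C6H8O6) in the whole flask = 6.70 × 10^-3 × 100.0/50.0 = 0.0134 mol
mass of C6H8O6 = 0.0134 × 176.12 = 2.36 g

2.36 g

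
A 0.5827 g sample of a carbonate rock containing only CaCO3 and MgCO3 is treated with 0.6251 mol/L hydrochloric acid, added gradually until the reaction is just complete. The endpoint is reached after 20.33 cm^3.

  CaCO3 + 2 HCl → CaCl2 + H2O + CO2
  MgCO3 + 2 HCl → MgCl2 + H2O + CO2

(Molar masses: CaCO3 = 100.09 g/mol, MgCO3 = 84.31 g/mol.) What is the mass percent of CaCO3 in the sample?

51.14 %

n(HCl) = 0.02033 × 0.6251 = 0.01271 mol
Let x = n(CaCO3), y = n(MgCO3).
Titrant: 2x + 2y = 0.01271;  mass: 100.09x + 84.31y = 0.5827
Solving, x = 2.977 × 10^-3 mol, y = 3.377 × 10^-3 mol
mass of CaCO3 = 2.977 × 10^-3 × 100.09 = 0.2980 g
% CaCO3 = 0.2980 / 0.5827 × 100 = 51.14 %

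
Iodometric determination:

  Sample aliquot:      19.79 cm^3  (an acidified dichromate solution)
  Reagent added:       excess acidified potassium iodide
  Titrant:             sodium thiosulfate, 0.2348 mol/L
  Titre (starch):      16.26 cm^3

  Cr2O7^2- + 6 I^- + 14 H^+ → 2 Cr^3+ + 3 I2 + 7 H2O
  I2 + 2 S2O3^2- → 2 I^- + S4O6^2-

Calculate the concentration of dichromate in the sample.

n(S2O3^2-) = 0.01626 × 0.2348 = 3.818 × 10^-3 mol
n(I2) = n(S2O3^2-)/2 = 1.909 × 10^-3 mol
From the 1:3 ratio, n(Cr2O7^2-) in the aliquot = 1/3 × 1.909 × 10^-3 = 6.363 × 10^-4 mol
[Cr2O7^2-] = 6.363 × 10^-4 / 0.01979 = 0.03215 mol/L

0.03215 mol/L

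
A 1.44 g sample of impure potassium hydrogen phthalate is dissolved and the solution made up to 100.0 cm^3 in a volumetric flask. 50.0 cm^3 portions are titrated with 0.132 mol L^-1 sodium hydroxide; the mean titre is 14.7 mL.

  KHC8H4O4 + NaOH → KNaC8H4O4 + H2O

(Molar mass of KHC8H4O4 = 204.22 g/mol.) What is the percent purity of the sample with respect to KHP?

n(NaOH) per titration = 0.0147 × 0.132 = 1.94 × 10^-3 mol
n(KHC8H4O4) in each aliquot = 1.94 × 10^-3 mol (1:1 ratio)
n(KHC8H4O4) in the whole flask = 1.94 × 10^-3 × 100.0/50.0 = 3.88 × 10^-3 mol
mass of KHC8H4O4 = 3.88 × 10^-3 × 204.22 = 0.793 g
% KHC8H4O4 = 0.793 / 1.44 × 100 = 55.0 %

55.0 %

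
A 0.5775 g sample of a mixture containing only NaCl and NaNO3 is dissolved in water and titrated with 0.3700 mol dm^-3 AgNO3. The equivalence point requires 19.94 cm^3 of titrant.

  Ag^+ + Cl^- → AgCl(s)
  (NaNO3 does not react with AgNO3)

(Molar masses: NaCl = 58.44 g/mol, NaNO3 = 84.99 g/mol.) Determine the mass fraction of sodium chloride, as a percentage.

n(AgNO3) = 0.01994 × 0.3700 = 7.378 × 10^-3 mol
Let x = n(NaCl), y = n(NaNO3).
Titrant: 1x = 7.378 × 10^-3;  mass: 58.44x + 84.99y = 0.5775
Solving, x = 7.378 × 10^-3 mol, y = 1.722 × 10^-3 mol
mass of NaCl = 7.378 × 10^-3 × 58.44 = 0.4312 g
% NaCl = 0.4312 / 0.5775 × 100 = 74.66 %

74.66 %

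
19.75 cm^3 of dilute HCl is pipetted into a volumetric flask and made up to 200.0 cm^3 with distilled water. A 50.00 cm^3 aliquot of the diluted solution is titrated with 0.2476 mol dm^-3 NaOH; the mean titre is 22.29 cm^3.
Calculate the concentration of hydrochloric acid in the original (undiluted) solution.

HCl + NaOH → NaCl + H2O
n(NaOH) = 0.02229 × 0.2476 = 5.519 × 10^-3 mol
n(HCl) in the aliquot = 5.519 × 10^-3 mol (1:1 ratio)
[HCl]_dilute = 5.519 × 10^-3 / 0.05000 = 0.1104 mol/L
Dilution factor = 200.0 / 19.75 = 10.13
[HCl]_stock = 0.1104 × 10.13 = 1.118 mol/L

1.118 mol/L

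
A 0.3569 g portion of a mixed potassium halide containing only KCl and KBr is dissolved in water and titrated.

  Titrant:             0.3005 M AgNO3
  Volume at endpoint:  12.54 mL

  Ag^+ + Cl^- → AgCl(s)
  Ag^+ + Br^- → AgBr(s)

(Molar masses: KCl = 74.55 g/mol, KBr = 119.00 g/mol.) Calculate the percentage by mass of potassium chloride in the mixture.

43.01 %

n(AgNO3) = 0.01254 × 0.3005 = 3.768 × 10^-3 mol
Let x = n(KCl), y = n(KBr).
Titrant: 1x + 1y = 3.768 × 10^-3;  mass: 74.55x + 119.00y = 0.3569
Solving, x = 2.059 × 10^-3 mol, y = 1.709 × 10^-3 mol
mass of KCl = 2.059 × 10^-3 × 74.55 = 0.1535 g
% KCl = 0.1535 / 0.3569 × 100 = 43.01 %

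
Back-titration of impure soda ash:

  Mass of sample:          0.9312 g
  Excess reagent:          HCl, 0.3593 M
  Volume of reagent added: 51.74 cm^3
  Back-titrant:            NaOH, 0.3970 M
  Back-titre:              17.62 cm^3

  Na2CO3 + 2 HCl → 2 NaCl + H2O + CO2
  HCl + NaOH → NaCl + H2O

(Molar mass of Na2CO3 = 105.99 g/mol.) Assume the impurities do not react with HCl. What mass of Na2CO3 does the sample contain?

0.6145 g

n(HCl) added = 0.05174 × 0.3593 = 0.01859 mol
n(NaOH) used in back-titration = 0.01762 × 0.3970 = 6.995 × 10^-3 mol
n(HCl) left over = 6.995 × 10^-3 mol (1:1 ratio)
n(HCl) consumed by analyte = 0.01859 − 6.995 × 10^-3 = 0.01160 mol
From the 1:2 ratio, n(Na2CO3) = 1/2 × 0.01160 = 5.798 × 10^-3 mol
mass of Na2CO3 = 5.798 × 10^-3 × 105.99 = 0.6145 g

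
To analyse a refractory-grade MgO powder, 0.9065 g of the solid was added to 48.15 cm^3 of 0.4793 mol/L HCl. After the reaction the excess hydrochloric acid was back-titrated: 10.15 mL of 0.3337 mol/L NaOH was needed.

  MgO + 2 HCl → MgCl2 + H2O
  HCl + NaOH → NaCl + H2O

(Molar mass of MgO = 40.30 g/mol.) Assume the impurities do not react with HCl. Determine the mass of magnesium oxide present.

0.3968 g

n(HCl) added = 0.04815 × 0.4793 = 0.02308 mol
n(NaOH) used in back-titration = 0.01015 × 0.3337 = 3.387 × 10^-3 mol
n(HCl) left over = 3.387 × 10^-3 mol (1:1 ratio)
n(HCl) consumed by analyte = 0.02308 − 3.387 × 10^-3 = 0.01969 mol
From the 1:2 ratio, n(MgO) = 1/2 × 0.01969 = 9.846 × 10^-3 mol
mass of MgO = 9.846 × 10^-3 × 40.30 = 0.3968 g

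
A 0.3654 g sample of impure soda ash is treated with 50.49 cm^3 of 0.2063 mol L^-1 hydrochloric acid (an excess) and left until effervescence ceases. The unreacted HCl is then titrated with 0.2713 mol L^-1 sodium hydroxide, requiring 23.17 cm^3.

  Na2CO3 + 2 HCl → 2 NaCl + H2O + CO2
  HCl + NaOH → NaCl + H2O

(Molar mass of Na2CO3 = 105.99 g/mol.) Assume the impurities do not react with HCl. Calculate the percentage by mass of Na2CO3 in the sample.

n(HCl) added = 0.05049 × 0.2063 = 0.01042 mol
n(NaOH) used in back-titration = 0.02317 × 0.2713 = 6.286 × 10^-3 mol
n(HCl) left over = 6.286 × 10^-3 mol (1:1 ratio)
n(HCl) consumed by analyte = 0.01042 − 6.286 × 10^-3 = 4.130 × 10^-3 mol
From the 1:2 ratio, n(Na2CO3) = 1/2 × 4.130 × 10^-3 = 2.065 × 10^-3 mol
mass of Na2CO3 = 2.065 × 10^-3 × 105.99 = 0.2189 g
% Na2CO3 = 0.2189 / 0.3654 × 100 = 59.90 %

59.90 %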